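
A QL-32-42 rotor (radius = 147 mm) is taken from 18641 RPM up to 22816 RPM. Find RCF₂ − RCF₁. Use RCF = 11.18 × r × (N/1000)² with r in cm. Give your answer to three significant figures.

r = 147 mm = 14.7 cm
RCF₁ = 11.18 × 14.7 × (18.641)² = 11.18 × 14.7 × 347.486881 ≈ 57,108.1 × g
RCF₂ = 11.18 × 14.7 × (22.816)² = 11.18 × 14.7 × 520.569856 ≈ 85,553.6 × g
Increase = 85,553.6 − 57,108.1 = 28,445.5

≈ 28400 x g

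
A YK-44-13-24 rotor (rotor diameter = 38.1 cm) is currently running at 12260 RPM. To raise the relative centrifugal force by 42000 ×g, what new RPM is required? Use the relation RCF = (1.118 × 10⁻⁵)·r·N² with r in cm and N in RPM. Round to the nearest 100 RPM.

≈ 18600 RPM

r = 38.1 / 2 = 19.05 cm
Current RCF = 1.118 × 10⁻⁵ × 19.05 × (12260)² = 1.118 × 10⁻⁵ × 19.05 × 150,307,600 ≈ 32,012.4 × g
Target RCF = 32,012.4 + 42,000 = 74,012.4 × g
N² = 74,012.4 / (21.2979 × 10⁻⁵) = 347,510,318
N ≈ √347,510,318 ≈ 18,641.6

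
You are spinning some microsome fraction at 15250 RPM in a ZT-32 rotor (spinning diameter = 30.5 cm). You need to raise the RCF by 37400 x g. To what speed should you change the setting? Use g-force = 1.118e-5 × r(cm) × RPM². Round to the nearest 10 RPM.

r = 30.5 / 2 = 15.25 cm
Current RCF = 1.118 × 10⁻⁵ × 15.25 × (15250)² = 1.118 × 10⁻⁵ × 15.25 × 232,562,500 ≈ 39,650.7 × g
Target RCF = 39,650.7 + 37,400 = 77,050.7 × g
N² = 77,050.7 / (17.0495 × 10⁻⁵) = 451,923,517
N ≈ √451,923,517 ≈ 21,258.5

N₂ ≈ 21260 RPM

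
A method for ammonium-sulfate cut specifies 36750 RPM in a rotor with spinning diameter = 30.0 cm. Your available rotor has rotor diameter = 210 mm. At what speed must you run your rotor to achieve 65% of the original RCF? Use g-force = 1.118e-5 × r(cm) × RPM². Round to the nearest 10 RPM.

Original rotor: r = 30.0 / 2 = 15 cm
RCF = 1.118 × 10⁻⁵ × r × N²
RCF_original = 1.118 × 10⁻⁵ × 15 × (36750)² = 1.118 × 10⁻⁵ × 15 × 1,350,562,500 ≈ 226,489.3 × g
Target RCF = 0.65 × 226,489.3 ≈ 147,218 × g
Your rotor: r = 210 mm / 2 = 105 mm = 10.5 cm
147,218 = 1.118 × 10⁻⁵ × 10.5 × N²
N² = 147,218 / (11.739 × 10⁻⁵) = 1,254,093,194
N ≈ √1,254,093,194 ≈ 35,413.2

35410 RPM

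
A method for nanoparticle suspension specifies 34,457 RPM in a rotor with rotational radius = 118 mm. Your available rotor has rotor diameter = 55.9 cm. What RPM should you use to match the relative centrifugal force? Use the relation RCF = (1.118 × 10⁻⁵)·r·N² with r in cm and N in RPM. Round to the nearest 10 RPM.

Original rotor: r = 118 mm = 11.8 cm
RCF_original = 1.118 × 10⁻⁵ × 11.8 × (34457)² = 1.118 × 10⁻⁵ × 11.8 × 1,187,284,849 ≈ 156,631.4 × g
Your rotor: r = 55.9 / 2 = 27.95 cm
156,631.4 = 1.118 × 10⁻⁵ × 27.95 × N²
N² = 156,631.4 / (31.2481 × 10⁻⁵) = 501,250,956
N ≈ √501,250,956 ≈ 22,388.6

22390 RPM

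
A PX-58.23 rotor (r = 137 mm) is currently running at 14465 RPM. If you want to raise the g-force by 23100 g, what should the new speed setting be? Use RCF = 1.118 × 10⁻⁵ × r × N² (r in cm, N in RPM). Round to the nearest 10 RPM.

r = 137 mm = 13.7 cm
Current RCF = 1.118 × 10⁻⁵ × 13.7 × (14465)² = 1.118 × 10⁻⁵ × 13.7 × 209,236,225 ≈ 32,047.9 × g
Target RCF = 32,047.9 + 23,100 = 55,147.9 × g
N² = 55,147.9 / (15.3166 × 10⁻⁵) = 360,053,145
N ≈ √360,053,145 ≈ 18,975.1

≈ 18980 RPM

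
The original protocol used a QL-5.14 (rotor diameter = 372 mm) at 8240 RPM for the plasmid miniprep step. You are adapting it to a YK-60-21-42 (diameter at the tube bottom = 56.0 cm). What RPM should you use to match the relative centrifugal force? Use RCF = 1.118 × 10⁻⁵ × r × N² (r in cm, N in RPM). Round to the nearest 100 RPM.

Original rotor: r = 372 mm / 2 = 186 mm = 18.6 cm
RCF_original = 1.118 × 10⁻⁵ × 18.6 × (8240)² = 1.118 × 10⁻⁵ × 18.6 × 67,897,600 ≈ 14,119.2 × g
Your rotor: r = 56.0 / 2 = 28 cm
14,119.2 = 1.118 × 10⁻⁵ × 28 × N²
N² = 14,119.2 / (31.304 × 10⁻⁵) = 45,103,501
N ≈ √45,103,501 ≈ 6,715.9

≈ 6700 RPM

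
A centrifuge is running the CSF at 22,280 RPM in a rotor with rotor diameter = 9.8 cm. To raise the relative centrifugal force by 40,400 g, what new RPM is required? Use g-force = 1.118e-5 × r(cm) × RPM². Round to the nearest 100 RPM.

35100 RPM

r = 9.8 / 2 = 4.9 cm
Current RCF = 1.118 × 10⁻⁵ × 4.9 × (22280)² = 1.118 × 10⁻⁵ × 4.9 × 496,398,400 ≈ 27,193.7 × g
Target RCF = 27,193.7 + 40,400 = 67,593.7 × g
N² = 67,593.7 / (5.4782 × 10⁻⁵) = 1,233,866,964
N ≈ √1,233,866,964 ≈ 35,126.4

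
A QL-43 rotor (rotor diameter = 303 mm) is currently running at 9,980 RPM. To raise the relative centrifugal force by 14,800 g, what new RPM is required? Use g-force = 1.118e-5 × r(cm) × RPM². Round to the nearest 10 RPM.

r = 303 mm / 2 = 151.5 mm = 15.15 cm
Current RCF = 1.118 × 10⁻⁵ × 15.15 × (9980)² = 1.118 × 10⁻⁵ × 15.15 × 99,600,400 ≈ 16,870 × g
Target RCF = 16,870 + 14,800 = 31,670 × g
N² = 31,670 / (16.9377 × 10⁻⁵) = 186,979,342
N ≈ √186,979,342 ≈ 13,674.0

N₂ ≈ 13670 RPM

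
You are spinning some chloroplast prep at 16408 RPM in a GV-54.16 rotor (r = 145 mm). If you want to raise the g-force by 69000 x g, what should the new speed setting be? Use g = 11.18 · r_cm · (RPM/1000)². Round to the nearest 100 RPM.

r = 145 mm = 14.5 cm
Current RCF = 11.18 × 14.5 × (16.408)² = 11.18 × 14.5 × 269.222464 ≈ 43,643.7 × g
Target RCF = 43,643.7 + 69,000 = 112,643.7 × g
(N/1000)² = 112,643.7 / 162.11 = 694.8597
N = 1000 × √694.8597 ≈ 26,360.2

≈ 26400 RPM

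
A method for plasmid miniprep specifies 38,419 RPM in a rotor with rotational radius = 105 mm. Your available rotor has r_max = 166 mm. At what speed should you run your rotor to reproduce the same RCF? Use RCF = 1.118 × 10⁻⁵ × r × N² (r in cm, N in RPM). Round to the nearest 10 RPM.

Original rotor: r = 105 mm = 10.5 cm
RCF_original = 1.118 × 10⁻⁵ × 10.5 × (38419)² = 1.118 × 10⁻⁵ × 10.5 × 1,476,019,561 ≈ 173,269.9 × g
Your rotor: r = 166 mm = 16.6 cm
173,269.9 = 1.118 × 10⁻⁵ × 16.6 × N²
N² = 173,269.9 / (18.5588 × 10⁻⁵) = 933,626,635
N ≈ √933,626,635 ≈ 30,555.3

30560 RPM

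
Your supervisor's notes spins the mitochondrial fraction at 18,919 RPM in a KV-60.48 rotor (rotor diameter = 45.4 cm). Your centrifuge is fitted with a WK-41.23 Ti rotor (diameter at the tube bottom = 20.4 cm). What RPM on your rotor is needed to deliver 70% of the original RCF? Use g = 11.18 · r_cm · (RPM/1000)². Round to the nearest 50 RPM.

Original rotor: r = 45.4 / 2 = 22.7 cm
RCF = 11.18 × r × (N/1000)²
RCF_original = 11.18 × 22.7 × (18.919)² = 11.18 × 22.7 × 357.928561 ≈ 90,837.3 × g
Target RCF = 0.7 × 90,837.3 ≈ 63,586.1 × g
Your rotor: r = 20.4 / 2 = 10.2 cm
63,586.1 = 11.18 × 10.2 × (N/1000)²
(N/1000)² = 63,586.1 / 114.036 = 557.5967
N = 1000 × √557.5967 ≈ 23,613.5

≈ 23600 RPM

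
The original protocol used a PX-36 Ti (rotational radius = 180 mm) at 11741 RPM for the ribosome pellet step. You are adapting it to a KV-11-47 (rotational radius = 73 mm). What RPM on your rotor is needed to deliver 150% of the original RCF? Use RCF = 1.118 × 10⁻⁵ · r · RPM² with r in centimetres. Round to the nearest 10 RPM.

Original rotor: r = 180 mm = 18.0 cm
RCF_original = 1.118 × 10⁻⁵ × 18 × (11741)² = 1.118 × 10⁻⁵ × 18 × 137,851,081 ≈ 27,741.2 × g
Target RCF = 1.5 × 27,741.2 ≈ 41,611.8 × g
Your rotor: r = 73 mm = 7.3 cm
41,611.8 = 1.118 × 10⁻⁵ × 7.3 × N²
N² = 41,611.8 / (8.1614 × 10⁻⁵) = 509,861,053
N ≈ √509,861,053 ≈ 22,580.1

22580 RPM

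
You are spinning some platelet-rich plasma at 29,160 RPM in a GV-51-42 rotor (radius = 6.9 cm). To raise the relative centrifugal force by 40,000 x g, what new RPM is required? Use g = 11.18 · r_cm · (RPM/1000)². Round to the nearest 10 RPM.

N₂ ≈ 37000 RPM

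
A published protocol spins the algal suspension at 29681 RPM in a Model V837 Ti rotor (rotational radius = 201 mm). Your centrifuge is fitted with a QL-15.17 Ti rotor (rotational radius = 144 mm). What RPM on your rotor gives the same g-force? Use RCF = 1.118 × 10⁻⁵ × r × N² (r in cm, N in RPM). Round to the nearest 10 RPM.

Original rotor: r = 201 mm = 20.1 cm
RCF_original = 1.118 × 10⁻⁵ × 20.1 × (29681)² = 1.118 × 10⁻⁵ × 20.1 × 880,961,761 ≈ 197,968 × g
Your rotor: r = 144 mm = 14.4 cm
197,968 = 1.118 × 10⁻⁵ × 14.4 × N²
N² = 197,968 / (16.0992 × 10⁻⁵) = 1,229,676,009
N ≈ √1,229,676,009 ≈ 35,066.7

≈ 35070 RPM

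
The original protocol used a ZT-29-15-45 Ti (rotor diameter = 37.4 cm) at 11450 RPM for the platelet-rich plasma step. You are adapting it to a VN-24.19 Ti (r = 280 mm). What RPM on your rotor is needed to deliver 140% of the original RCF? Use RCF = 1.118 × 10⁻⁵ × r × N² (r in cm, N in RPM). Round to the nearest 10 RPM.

Original rotor: r = 37.4 / 2 = 18.7 cm
RCF_original = 1.118 × 10⁻⁵ × 18.7 × (11450)² = 1.118 × 10⁻⁵ × 18.7 × 131,102,500 ≈ 27,409.1 × g
Target RCF = 1.4 × 27,409.1 ≈ 38,372.7 × g
Your rotor: r = 280 mm = 28.0 cm
38,372.7 = 1.118 × 10⁻⁵ × 28 × N²
N² = 38,372.7 / (31.304 × 10⁻⁵) = 122,580,820
N ≈ √122,580,820 ≈ 11,071.6

11070 RPM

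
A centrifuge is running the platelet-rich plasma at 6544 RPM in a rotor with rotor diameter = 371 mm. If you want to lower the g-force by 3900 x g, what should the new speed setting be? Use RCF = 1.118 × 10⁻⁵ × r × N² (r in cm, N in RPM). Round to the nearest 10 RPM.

≈ 4900 RPM

r = 371 mm / 2 = 185.5 mm = 18.55 cm
Current RCF = 1.118 × 10⁻⁵ × 18.55 × (6544)² = 1.118 × 10⁻⁵ × 18.55 × 42,823,936 ≈ 8,881.2 × g
Target RCF = 8,881.2 − 3,900 = 4,981.2 × g
N² = 4,981.2 / (20.7389 × 10⁻⁵) = 24,018,632
N ≈ √24,018,632 ≈ 4,900.9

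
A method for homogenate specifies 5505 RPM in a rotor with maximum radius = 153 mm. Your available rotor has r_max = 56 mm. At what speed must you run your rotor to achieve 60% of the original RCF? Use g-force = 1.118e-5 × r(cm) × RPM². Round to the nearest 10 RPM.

7050 RPM

Original rotor: r = 153 mm = 15.3 cm
RCF = 1.118 × 10⁻⁵ × r × N²
RCF_original = 1.118 × 10⁻⁵ × 15.3 × (5505)² = 1.118 × 10⁻⁵ × 15.3 × 30,305,025 ≈ 5,183.8 × g
Target RCF = 0.6 × 5,183.8 ≈ 3,110.3 × g
Your rotor: r = 56 mm = 5.6 cm
3,110.3 = 1.118 × 10⁻⁵ × 5.6 × N²
N² = 3,110.3 / (6.2608 × 10⁻⁵) = 49,678,955
N ≈ √49,678,955 ≈ 7,048.3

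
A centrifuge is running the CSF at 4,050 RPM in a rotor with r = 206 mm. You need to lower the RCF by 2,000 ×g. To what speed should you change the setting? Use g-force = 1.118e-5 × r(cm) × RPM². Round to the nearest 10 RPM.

≈ 2780 RPM

r = 206 mm = 20.6 cm
Current RCF = 1.118 × 10⁻⁵ × 20.6 × (4050)² = 1.118 × 10⁻⁵ × 20.6 × 16,402,500 ≈ 3,777.6 × g
Target RCF = 3,777.6 − 2,000 = 1,777.6 × g
N² = 1,777.6 / (23.0308 × 10⁻⁵) = 7,718,360
N ≈ √7,718,360 ≈ 2,778.2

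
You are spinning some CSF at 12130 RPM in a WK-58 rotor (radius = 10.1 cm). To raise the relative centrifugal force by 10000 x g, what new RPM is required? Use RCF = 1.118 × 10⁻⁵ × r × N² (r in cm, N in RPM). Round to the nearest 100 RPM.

Current RCF = 1.118 × 10⁻⁵ × 10.1 × (12130)² = 1.118 × 10⁻⁵ × 10.1 × 147,136,900 ≈ 16,614.4 × g
Target RCF = 16,614.4 + 10,000 = 26,614.4 × g
N² = 26,614.4 / (11.2918 × 10⁻⁵) = 235,696,700
N ≈ √235,696,700 ≈ 15,352.4

15400 RPM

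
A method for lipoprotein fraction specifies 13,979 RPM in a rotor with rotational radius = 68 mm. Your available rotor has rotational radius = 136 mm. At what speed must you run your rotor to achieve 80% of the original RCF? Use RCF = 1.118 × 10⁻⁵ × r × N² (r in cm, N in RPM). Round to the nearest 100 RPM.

≈ 8800 RPM

Original rotor: r = 68 mm = 6.8 cm
RCF = 1.118 × 10⁻⁵ × r × N²
RCF_original = 1.118 × 10⁻⁵ × 6.8 × (13979)² = 1.118 × 10⁻⁵ × 6.8 × 195,412,441 ≈ 14,856 × g
Target RCF = 0.8 × 14,856 ≈ 11,884.8 × g
Your rotor: r = 136 mm = 13.6 cm
11,884.8 = 1.118 × 10⁻⁵ × 13.6 × N²
N² = 11,884.8 / (15.2048 × 10⁻⁵) = 78,164,790
N ≈ √78,164,790 ≈ 8,841.1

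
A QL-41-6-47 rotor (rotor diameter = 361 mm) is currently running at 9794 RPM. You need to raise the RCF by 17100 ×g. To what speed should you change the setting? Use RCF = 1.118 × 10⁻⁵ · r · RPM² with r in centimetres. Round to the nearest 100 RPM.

13400 RPM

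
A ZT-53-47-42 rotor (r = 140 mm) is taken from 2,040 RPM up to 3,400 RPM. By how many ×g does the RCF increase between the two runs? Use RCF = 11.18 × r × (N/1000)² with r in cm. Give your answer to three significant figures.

r = 140 mm = 14.0 cm
RCF₁ = 11.18 × 14 × (2.04)² = 11.18 × 14 × 4.1616 ≈ 651.4 × g
RCF₂ = 11.18 × 14 × (3.4)² = 11.18 × 14 × 11.56 ≈ 1,809.4 × g
Increase = 1,809.4 − 651.4 = 1,158

≈ 1160 ×g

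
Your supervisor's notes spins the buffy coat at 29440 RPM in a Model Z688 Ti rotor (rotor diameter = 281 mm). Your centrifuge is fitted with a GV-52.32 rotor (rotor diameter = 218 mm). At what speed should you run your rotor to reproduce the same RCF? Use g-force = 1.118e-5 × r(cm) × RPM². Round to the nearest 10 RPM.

33420 RPM

Original rotor: r = 281 mm / 2 = 140.5 mm = 14.05 cm
RCF_original = 1.118 × 10⁻⁵ × 14.05 × (29440)² = 1.118 × 10⁻⁵ × 14.05 × 866,713,600 ≈ 136,142.5 × g
Your rotor: r = 218 mm / 2 = 109 mm = 10.9 cm
136,142.5 = 1.118 × 10⁻⁵ × 10.9 × N²
N² = 136,142.5 / (12.1862 × 10⁻⁵) = 1,117,185,833
N ≈ √1,117,185,833 ≈ 33,424.3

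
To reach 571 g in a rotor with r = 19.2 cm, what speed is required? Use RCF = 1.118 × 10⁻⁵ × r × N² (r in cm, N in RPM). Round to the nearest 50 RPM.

≈ 1650 RPM

571 = 1.118 × 10⁻⁵ × 19.2 × N²
N² = 571 / (21.4656 × 10⁻⁵) = 2,660,070
N ≈ √2,660,070 ≈ 1,631.0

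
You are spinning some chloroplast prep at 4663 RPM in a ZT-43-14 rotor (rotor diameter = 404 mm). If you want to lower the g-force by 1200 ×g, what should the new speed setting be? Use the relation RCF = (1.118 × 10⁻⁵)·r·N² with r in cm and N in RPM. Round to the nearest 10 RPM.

r = 404 mm / 2 = 202 mm = 20.2 cm
Current RCF = 1.118 × 10⁻⁵ × 20.2 × (4663)² = 1.118 × 10⁻⁵ × 20.2 × 21,743,569 ≈ 4,910.5 × g
Target RCF = 4,910.5 − 1,200 = 3,710.5 × g
N² = 3,710.5 / (22.5836 × 10⁻⁵) = 16,430,064
N ≈ √16,430,064 ≈ 4,053.4

4050 RPM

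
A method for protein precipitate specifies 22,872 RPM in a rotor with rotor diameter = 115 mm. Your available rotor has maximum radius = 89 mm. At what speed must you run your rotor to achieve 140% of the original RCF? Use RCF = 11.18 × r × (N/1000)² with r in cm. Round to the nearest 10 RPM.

21750 RPM

Original rotor: r = 115 mm / 2 = 57.5 mm = 5.75 cm
RCF = 11.18 × r × (N/1000)²
RCF_original = 11.18 × 5.75 × (22.872)² = 11.18 × 5.75 × 523.128384 ≈ 33,629.3 × g
Target RCF = 1.4 × 33,629.3 ≈ 47,081 × g
Your rotor: r = 89 mm = 8.9 cm
47,081 = 11.18 × 8.9 × (N/1000)²
(N/1000)² = 47,081 / 99.502 = 473.1664
N = 1000 × √473.1664 ≈ 21,752.4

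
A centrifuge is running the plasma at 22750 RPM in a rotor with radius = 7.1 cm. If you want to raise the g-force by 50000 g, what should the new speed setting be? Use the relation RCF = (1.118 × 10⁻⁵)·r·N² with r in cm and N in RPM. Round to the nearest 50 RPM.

N₂ ≈ 33850 RPM

Current RCF = 1.118 × 10⁻⁵ × 7.1 × (22750)² = 1.118 × 10⁻⁵ × 7.1 × 517,562,500 ≈ 41,083.1 × g
Target RCF = 41,083.1 + 50,000 = 91,083.1 × g
N² = 91,083.1 / (7.9378 × 10⁻⁵) = 1,147,460,253
N ≈ √1,147,460,253 ≈ 33,874.2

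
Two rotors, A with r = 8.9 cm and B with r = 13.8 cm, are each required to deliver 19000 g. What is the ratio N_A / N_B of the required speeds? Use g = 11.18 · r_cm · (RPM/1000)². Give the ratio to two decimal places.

At fixed RCF, N ∝ 1/√r, so N_A/N_B = √(r_B/r_A) = √(13.8/8.9) = √1.550562 = 1.2452.

1.25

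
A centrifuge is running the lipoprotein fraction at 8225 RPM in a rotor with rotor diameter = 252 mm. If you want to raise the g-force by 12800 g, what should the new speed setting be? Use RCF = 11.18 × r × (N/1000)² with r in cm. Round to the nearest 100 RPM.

r = 252 mm / 2 = 126 mm = 12.6 cm
Current RCF = 11.18 × 12.6 × (8.225)² = 11.18 × 12.6 × 67.650625 ≈ 9,529.8 × g
Target RCF = 9,529.8 + 12,800 = 22,329.8 × g
(N/1000)² = 22,329.8 / 140.868 = 158.5158
N = 1000 × √158.5158 ≈ 12,590.3

≈ 12600 RPM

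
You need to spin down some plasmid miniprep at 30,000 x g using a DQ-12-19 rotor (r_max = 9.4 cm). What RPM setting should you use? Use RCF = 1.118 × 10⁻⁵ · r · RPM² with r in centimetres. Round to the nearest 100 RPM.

≈ 16900 RPM

RCF = 1.118 × 10⁻⁵ × r × N²
30,000 = 1.118 × 10⁻⁵ × 9.4 × N²
N² = 30,000 / (10.5092 × 10⁻⁵) = 285,464,165
N ≈ √285,464,165 ≈ 16,895.7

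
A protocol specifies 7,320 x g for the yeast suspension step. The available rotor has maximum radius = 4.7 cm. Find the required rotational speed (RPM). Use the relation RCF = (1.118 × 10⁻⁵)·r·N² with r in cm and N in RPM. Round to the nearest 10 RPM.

11800 RPM

7,320 = 1.118 × 10⁻⁵ × 4.7 × N²
N² = 7,320 / (5.2546 × 10⁻⁵) = 139,306,512
N ≈ √139,306,512 ≈ 11,802.8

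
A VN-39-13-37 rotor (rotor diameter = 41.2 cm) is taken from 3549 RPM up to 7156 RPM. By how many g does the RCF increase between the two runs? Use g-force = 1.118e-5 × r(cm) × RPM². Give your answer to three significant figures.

r = 41.2 / 2 = 20.6 cm
RCF₁ = 1.118 × 10⁻⁵ × 20.6 × (3549)² = 1.118 × 10⁻⁵ × 20.6 × 12,595,401 ≈ 2,900.8 × g
RCF₂ = 1.118 × 10⁻⁵ × 20.6 × (7156)² = 1.118 × 10⁻⁵ × 20.6 × 51,208,336 ≈ 11,793.7 × g
Increase = 11,793.7 − 2,900.8 = 8,892.9

≈ 8890 g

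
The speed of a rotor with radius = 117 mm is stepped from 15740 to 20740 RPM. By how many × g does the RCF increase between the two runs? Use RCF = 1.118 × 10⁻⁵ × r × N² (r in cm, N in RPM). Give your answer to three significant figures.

r = 117 mm = 11.7 cm
RCF₁ = 1.118 × 10⁻⁵ × 11.7 × (15740)² = 1.118 × 10⁻⁵ × 11.7 × 247,747,600 ≈ 32,406.9 × g
RCF₂ = 1.118 × 10⁻⁵ × 11.7 × (20740)² = 1.118 × 10⁻⁵ × 11.7 × 430,147,600 ≈ 56,265.9 × g
Increase = 56,265.9 − 32,406.9 = 23,859

≈ 23900 × g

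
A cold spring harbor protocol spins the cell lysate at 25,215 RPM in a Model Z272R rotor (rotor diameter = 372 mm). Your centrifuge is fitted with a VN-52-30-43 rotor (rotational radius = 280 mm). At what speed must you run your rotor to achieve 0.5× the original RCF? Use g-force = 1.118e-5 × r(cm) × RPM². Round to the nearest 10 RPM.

≈ 14530 RPM

Original rotor: r = 372 mm / 2 = 186 mm = 18.6 cm
RCF = 1.118 × 10⁻⁵ × r × N²
RCF_original = 1.118 × 10⁻⁵ × 18.6 × (25215)² = 1.118 × 10⁻⁵ × 18.6 × 635,796,225 ≈ 132,212.6 × g
Target RCF = 0.5 × 132,212.6 ≈ 66,106.3 × g
Your rotor: r = 280 mm = 28.0 cm
66,106.3 = 1.118 × 10⁻⁵ × 28 × N²
N² = 66,106.3 / (31.304 × 10⁻⁵) = 211,175,249
N ≈ √211,175,249 ≈ 14,531.9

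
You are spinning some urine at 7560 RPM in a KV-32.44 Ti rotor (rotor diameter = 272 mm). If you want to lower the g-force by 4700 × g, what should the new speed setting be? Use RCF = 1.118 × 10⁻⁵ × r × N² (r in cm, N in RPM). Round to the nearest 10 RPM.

r = 272 mm / 2 = 136 mm = 13.6 cm
Current RCF = 1.118 × 10⁻⁵ × 13.6 × (7560)² = 1.118 × 10⁻⁵ × 13.6 × 57,153,600 ≈ 8,690.1 × g
Target RCF = 8,690.1 − 4,700 = 3,990.1 × g
N² = 3,990.1 / (15.2048 × 10⁻⁵) = 26,242,371
N ≈ √26,242,371 ≈ 5,122.7

N₂ ≈ 5120 RPM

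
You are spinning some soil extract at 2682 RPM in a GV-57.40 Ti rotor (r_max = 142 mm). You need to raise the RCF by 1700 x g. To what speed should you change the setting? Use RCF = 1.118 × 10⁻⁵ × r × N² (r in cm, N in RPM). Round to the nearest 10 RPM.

N₂ ≈ 4230 RPM

r = 142 mm = 14.2 cm
Current RCF = 1.118 × 10⁻⁵ × 14.2 × (2682)² = 1.118 × 10⁻⁵ × 14.2 × 7,193,124 ≈ 1,142 × g
Target RCF = 1,142 + 1,700 = 2,842 × g
N² = 2,842 / (15.8756 × 10⁻⁵) = 17,901,686
N ≈ √17,901,686 ≈ 4,231.0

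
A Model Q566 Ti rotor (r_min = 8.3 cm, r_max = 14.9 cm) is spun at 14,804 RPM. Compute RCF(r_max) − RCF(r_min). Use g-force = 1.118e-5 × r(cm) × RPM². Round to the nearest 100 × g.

ΔRCF = 1.118 × 10⁻⁵ × (r_max − r_min) × N² = 1.118 × 10⁻⁵ × 6.6 × 219,158,416 ≈ 16,171.3

≈ 16200 g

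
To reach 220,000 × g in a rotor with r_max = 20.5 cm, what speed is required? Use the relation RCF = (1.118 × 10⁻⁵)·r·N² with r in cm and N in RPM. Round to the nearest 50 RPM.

≈ 31000 RPM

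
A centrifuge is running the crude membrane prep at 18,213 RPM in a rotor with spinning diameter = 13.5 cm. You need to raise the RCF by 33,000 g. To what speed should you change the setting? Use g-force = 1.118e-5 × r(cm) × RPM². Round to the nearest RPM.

27731 RPM

r = 13.5 / 2 = 6.75 cm
Current RCF = 1.118 × 10⁻⁵ × 6.75 × (18213)² = 1.118 × 10⁻⁵ × 6.75 × 331,713,369 ≈ 25,032.7 × g
Target RCF = 25,032.7 + 33,000 = 58,032.7 × g
N² = 58,032.7 / (7.5465 × 10⁻⁵) = 769,001,524
N ≈ √769,001,524 ≈ 27,730.9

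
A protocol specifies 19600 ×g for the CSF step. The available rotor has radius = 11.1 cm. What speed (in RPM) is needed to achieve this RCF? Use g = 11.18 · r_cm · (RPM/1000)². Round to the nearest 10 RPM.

N ≈ 12570 RPM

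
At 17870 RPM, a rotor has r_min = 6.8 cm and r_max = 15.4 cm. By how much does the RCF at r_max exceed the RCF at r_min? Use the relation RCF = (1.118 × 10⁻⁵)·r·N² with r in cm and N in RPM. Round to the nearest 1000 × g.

≈ 31000 g

RCF_max = 1.118 × 10⁻⁵ × 15.4 × (17870)² = 1.118 × 10⁻⁵ × 15.4 × 319,336,900 ≈ 54,980.9 × g
RCF_min = 1.118 × 10⁻⁵ × 6.8 × (17870)² = 1.118 × 10⁻⁵ × 6.8 × 319,336,900 ≈ 24,277.3 × g
ΔRCF = 54,980.9 − 24,277.3 = 30,703.6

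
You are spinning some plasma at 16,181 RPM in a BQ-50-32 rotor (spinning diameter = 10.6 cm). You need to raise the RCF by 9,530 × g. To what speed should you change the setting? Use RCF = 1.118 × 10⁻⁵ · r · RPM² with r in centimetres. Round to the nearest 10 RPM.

r = 10.6 / 2 = 5.3 cm
Current RCF = 1.118 × 10⁻⁵ × 5.3 × (16181)² = 1.118 × 10⁻⁵ × 5.3 × 261,824,761 ≈ 15,514.2 × g
Target RCF = 15,514.2 + 9,530 = 25,044.2 × g
N² = 25,044.2 / (5.9254 × 10⁻⁵) = 422,658,386
N ≈ √422,658,386 ≈ 20,558.7

N₂ ≈ 20560 RPM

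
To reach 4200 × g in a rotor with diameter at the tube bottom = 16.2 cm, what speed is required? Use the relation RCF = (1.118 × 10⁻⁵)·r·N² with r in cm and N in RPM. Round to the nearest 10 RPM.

r = 16.2 / 2 = 8.1 cm
4,200 = 1.118 × 10⁻⁵ × 8.1 × N²
N² = 4,200 / (9.0558 × 10⁻⁵) = 46,379,116
N ≈ √46,379,116 ≈ 6,810.2

≈ 6810 RPM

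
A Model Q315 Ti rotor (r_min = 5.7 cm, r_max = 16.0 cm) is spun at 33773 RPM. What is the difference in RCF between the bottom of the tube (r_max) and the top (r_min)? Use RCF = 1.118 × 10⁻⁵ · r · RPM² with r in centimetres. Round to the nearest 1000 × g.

RCF_max = 1.118 × 10⁻⁵ × 16 × (33773)² = 1.118 × 10⁻⁵ × 16 × 1,140,615,529 ≈ 204,033.3 × g
RCF_min = 1.118 × 10⁻⁵ × 5.7 × (33773)² = 1.118 × 10⁻⁵ × 5.7 × 1,140,615,529 ≈ 72,686.9 × g
ΔRCF = 204,033.3 − 72,686.9 = 131,346.4

≈ 131000 × g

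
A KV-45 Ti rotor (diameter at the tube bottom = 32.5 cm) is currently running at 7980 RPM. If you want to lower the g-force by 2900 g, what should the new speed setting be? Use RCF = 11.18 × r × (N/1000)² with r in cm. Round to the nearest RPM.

r = 32.5 / 2 = 16.25 cm
Current RCF = 11.18 × 16.25 × (7.98)² = 11.18 × 16.25 × 63.6804 ≈ 11,569.1 × g
Target RCF = 11,569.1 − 2,900 = 8,669.1 × g
(N/1000)² = 8,669.1 / 181.675 = 47.71763
N = 1000 × √47.71763 ≈ 6,907.8

≈ 6908 RPM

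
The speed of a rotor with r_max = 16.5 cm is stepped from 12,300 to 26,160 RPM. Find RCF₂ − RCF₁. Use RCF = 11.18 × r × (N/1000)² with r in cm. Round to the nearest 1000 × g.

RCF₁ = 11.18 × 16.5 × (12.3)² = 11.18 × 16.5 × 151.29 ≈ 27,908.5 × g
RCF₂ = 11.18 × 16.5 × (26.16)² = 11.18 × 16.5 × 684.3456 ≈ 126,241.2 × g
Increase = 126,241.2 − 27,908.5 = 98,332.7

≈ 98000 × g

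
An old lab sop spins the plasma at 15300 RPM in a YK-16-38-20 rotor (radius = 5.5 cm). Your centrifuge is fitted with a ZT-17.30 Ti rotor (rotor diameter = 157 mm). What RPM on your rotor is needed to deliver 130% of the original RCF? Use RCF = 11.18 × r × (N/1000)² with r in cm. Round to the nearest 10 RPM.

14600 RPM

RCF_original = 11.18 × 5.5 × (15.3)² = 11.18 × 5.5 × 234.09 ≈ 14,394.2 × g
Target RCF = 1.3 × 14,394.2 ≈ 18,712.5 × g
Your rotor: r = 157 mm / 2 = 78.5 mm = 7.85 cm
18,712.5 = 11.18 × 7.85 × (N/1000)²
(N/1000)² = 18,712.5 / 87.763 = 213.2163
N = 1000 × √213.2163 ≈ 14,601.9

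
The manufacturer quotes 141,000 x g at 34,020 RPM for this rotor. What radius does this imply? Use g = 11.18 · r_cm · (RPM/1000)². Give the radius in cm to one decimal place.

141000 = 11.18 × r × (34.02)²
r = 141000 / (11.18 × 1157.3604) = 141000 / 12939.29 ≈ 10.897 cm

10.9 cm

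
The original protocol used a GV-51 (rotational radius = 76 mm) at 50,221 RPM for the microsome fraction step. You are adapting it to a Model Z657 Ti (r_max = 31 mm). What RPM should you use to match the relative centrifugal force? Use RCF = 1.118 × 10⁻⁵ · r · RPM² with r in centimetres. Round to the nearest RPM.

Original rotor: r = 76 mm = 7.6 cm
RCF_original = 1.118 × 10⁻⁵ × 7.6 × (50221)² = 1.118 × 10⁻⁵ × 7.6 × 2,522,148,841 ≈ 214,301.9 × g
Your rotor: r = 31 mm = 3.1 cm
214,301.9 = 1.118 × 10⁻⁵ × 3.1 × N²
N² = 214,301.9 / (3.4658 × 10⁻⁵) = 6,183,331,410
N ≈ √6,183,331,410 ≈ 78,634.2

≈ 78634 RPM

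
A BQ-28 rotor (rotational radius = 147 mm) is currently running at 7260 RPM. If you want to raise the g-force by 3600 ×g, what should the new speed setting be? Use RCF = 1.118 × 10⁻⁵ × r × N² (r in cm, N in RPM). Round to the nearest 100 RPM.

r = 147 mm = 14.7 cm
Current RCF = 1.118 × 10⁻⁵ × 14.7 × (7260)² = 1.118 × 10⁻⁵ × 14.7 × 52,707,600 ≈ 8,662.3 × g
Target RCF = 8,662.3 + 3,600 = 12,262.3 × g
N² = 12,262.3 / (16.4346 × 10⁻⁵) = 74,612,707
N ≈ √74,612,707 ≈ 8,637.9

≈ 8600 RPM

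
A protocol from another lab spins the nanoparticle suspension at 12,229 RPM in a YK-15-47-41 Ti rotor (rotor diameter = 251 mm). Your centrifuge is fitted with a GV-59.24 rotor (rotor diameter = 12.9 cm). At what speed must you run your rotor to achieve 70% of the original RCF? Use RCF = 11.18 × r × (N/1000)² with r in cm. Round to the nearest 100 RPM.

14300 RPM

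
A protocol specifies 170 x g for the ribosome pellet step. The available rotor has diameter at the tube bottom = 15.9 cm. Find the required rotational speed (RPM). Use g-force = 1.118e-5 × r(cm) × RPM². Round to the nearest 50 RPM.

≈ 1400 RPM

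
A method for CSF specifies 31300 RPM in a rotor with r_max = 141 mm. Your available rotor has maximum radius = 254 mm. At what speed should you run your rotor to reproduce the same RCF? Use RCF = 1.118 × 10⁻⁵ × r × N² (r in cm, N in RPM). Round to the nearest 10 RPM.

≈ 23320 RPM

Original rotor: r = 141 mm = 14.1 cm
RCF = 1.118 × 10⁻⁵ × r × N²
RCF_original = 1.118 × 10⁻⁵ × 14.1 × (31300)² = 1.118 × 10⁻⁵ × 14.1 × 979,690,000 ≈ 154,436.4 × g
Your rotor: r = 254 mm = 25.4 cm
154,436.4 = 1.118 × 10⁻⁵ × 25.4 × N²
N² = 154,436.4 / (28.3972 × 10⁻⁵) = 543,843,759
N ≈ √543,843,759 ≈ 23,320.5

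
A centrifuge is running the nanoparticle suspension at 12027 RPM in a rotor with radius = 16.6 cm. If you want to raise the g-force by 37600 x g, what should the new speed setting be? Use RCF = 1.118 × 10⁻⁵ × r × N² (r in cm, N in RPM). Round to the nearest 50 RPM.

Current RCF = 1.118 × 10⁻⁵ × 16.6 × (12027)² = 1.118 × 10⁻⁵ × 16.6 × 144,648,729 ≈ 26,845.1 × g
Target RCF = 26,845.1 + 37,600 = 64,445.1 × g
N² = 64,445.1 / (18.5588 × 10⁻⁵) = 347,248,206
N ≈ √347,248,206 ≈ 18,634.6

N₂ ≈ 18650 RPM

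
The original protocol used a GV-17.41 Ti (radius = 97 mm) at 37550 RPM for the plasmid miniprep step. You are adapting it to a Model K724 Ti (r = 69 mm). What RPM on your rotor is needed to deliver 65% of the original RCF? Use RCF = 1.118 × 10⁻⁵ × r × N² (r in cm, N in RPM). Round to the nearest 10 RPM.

Original rotor: r = 97 mm = 9.7 cm
RCF_original = 1.118 × 10⁻⁵ × 9.7 × (37550)² = 1.118 × 10⁻⁵ × 9.7 × 1,410,002,500 ≈ 152,909.1 × g
Target RCF = 0.65 × 152,909.1 ≈ 99,390.9 × g
Your rotor: r = 69 mm = 6.9 cm
99,390.9 = 1.118 × 10⁻⁵ × 6.9 × N²
N² = 99,390.9 / (7.7142 × 10⁻⁵) = 1,288,414,871
N ≈ √1,288,414,871 ≈ 35,894.5

35890 RPM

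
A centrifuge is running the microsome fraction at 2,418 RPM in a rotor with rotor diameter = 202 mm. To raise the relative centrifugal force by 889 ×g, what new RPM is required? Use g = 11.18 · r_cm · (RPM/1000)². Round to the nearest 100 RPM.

N₂ ≈ 3700 RPM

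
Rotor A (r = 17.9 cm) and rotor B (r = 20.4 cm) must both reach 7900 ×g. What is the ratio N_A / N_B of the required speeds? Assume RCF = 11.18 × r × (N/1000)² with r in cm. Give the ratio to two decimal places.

At fixed RCF, N ∝ 1/√r, so N_A/N_B = √(r_B/r_A) = √(20.4/17.9) = √1.139665 = 1.0676.

1.07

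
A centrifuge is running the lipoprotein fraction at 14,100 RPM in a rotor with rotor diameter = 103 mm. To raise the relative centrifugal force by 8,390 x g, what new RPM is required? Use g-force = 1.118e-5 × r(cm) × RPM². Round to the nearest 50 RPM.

18550 RPM

r = 103 mm / 2 = 51.5 mm = 5.15 cm
Current RCF = 1.118 × 10⁻⁵ × 5.15 × (14100)² = 1.118 × 10⁻⁵ × 5.15 × 198,810,000 ≈ 11,446.9 × g
Target RCF = 11,446.9 + 8,390 = 19,836.9 × g
N² = 19,836.9 / (5.7577 × 10⁻⁵) = 344,528,197
N ≈ √344,528,197 ≈ 18,561.5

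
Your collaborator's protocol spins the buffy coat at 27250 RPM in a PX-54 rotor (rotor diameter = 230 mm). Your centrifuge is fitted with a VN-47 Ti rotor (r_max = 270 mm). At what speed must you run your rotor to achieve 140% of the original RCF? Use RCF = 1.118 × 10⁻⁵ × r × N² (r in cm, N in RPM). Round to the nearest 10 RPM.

Original rotor: r = 230 mm / 2 = 115 mm = 11.5 cm
RCF_original = 1.118 × 10⁻⁵ × 11.5 × (27250)² = 1.118 × 10⁻⁵ × 11.5 × 742,562,500 ≈ 95,471.3 × g
Target RCF = 1.4 × 95,471.3 ≈ 133,659.8 × g
Your rotor: r = 270 mm = 27.0 cm
133,659.8 = 1.118 × 10⁻⁵ × 27 × N²
N² = 133,659.8 / (30.186 × 10⁻⁵) = 442,787,385
N ≈ √442,787,385 ≈ 21,042.5

21040 RPM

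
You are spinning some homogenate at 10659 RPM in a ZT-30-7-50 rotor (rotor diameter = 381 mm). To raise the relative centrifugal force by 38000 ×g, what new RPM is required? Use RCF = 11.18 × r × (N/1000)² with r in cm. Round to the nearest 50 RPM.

r = 381 mm / 2 = 190.5 mm = 19.05 cm
Current RCF = 11.18 × 19.05 × (10.659)² = 11.18 × 19.05 × 113.614281 ≈ 24,197.5 × g
Target RCF = 24,197.5 + 38,000 = 62,197.5 × g
(N/1000)² = 62,197.5 / 212.979 = 292.0358
N = 1000 × √292.0358 ≈ 17,089.1

17100 RPM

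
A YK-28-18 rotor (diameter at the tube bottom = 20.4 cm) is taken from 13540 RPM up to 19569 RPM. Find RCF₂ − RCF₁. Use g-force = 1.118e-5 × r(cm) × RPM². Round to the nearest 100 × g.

r = 20.4 / 2 = 10.2 cm
RCF₁ = 1.118 × 10⁻⁵ × 10.2 × (13540)² = 1.118 × 10⁻⁵ × 10.2 × 183,331,600 ≈ 20,906.4 × g
RCF₂ = 1.118 × 10⁻⁵ × 10.2 × (19569)² = 1.118 × 10⁻⁵ × 10.2 × 382,945,761 ≈ 43,669.6 × g
Increase = 43,669.6 − 20,906.4 = 22,763.2

≈ 22800 x g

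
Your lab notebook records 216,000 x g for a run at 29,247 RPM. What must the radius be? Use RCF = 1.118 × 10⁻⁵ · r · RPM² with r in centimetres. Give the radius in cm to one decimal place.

216000 = 1.118 × 10⁻⁵ × r × (29247)²
r = 216000 / (1.118 × 10⁻⁵ × 855,387,009) = 216000 / 9563.227 ≈ 22.587 cm

r ≈ 22.6 cm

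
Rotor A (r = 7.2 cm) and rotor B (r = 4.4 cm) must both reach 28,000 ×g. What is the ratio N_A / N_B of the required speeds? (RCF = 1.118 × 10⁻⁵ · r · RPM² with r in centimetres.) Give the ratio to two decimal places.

0.78

At fixed RCF, N ∝ 1/√r, so N_A/N_B = √(r_B/r_A) = √(4.4/7.2) = √0.611111 = 0.7817.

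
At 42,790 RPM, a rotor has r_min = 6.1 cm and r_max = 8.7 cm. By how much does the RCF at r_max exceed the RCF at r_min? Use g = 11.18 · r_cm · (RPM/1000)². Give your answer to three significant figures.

ΔRCF ≈ 53200 x g

RCF_max = 11.18 × 8.7 × (42.79)² = 11.18 × 8.7 × 1,830.9841 ≈ 178,092.5 × g
RCF_min = 11.18 × 6.1 × (42.79)² = 11.18 × 6.1 × 1,830.9841 ≈ 124,869.5 × g
ΔRCF = 178,092.5 − 124,869.5 = 53,223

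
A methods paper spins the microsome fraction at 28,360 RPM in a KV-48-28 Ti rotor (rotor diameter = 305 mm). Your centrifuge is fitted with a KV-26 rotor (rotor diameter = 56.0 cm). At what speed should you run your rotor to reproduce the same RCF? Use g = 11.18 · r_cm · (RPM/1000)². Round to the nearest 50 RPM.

Original rotor: r = 305 mm / 2 = 152.5 mm = 15.25 cm
RCF_original = 11.18 × 15.25 × (28.36)² = 11.18 × 15.25 × 804.2896 ≈ 137,127.4 × g
Your rotor: r = 56.0 / 2 = 28 cm
137,127.4 = 11.18 × 28 × (N/1000)²
(N/1000)² = 137,127.4 / 313.04 = 438.0507
N = 1000 × √438.0507 ≈ 20,929.7

≈ 20950 RPM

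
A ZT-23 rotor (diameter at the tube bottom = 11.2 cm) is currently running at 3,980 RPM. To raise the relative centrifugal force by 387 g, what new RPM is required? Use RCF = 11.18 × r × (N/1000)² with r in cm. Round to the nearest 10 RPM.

≈ 4690 RPM

r = 11.2 / 2 = 5.6 cm
Current RCF = 11.18 × 5.6 × (3.98)² = 11.18 × 5.6 × 15.8404 ≈ 991.7 × g
Target RCF = 991.7 + 387 = 1,378.7 × g
(N/1000)² = 1,378.7 / 62.608 = 22.02115
N = 1000 × √22.02115 ≈ 4,692.7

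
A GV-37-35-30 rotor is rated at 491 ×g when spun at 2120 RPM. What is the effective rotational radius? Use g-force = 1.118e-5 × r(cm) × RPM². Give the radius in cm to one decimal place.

491 = 1.118 × 10⁻⁵ × r × (2120)²
r = 491 / (1.118 × 10⁻⁵ × 4,494,400) = 491 / 50.24739 ≈ 9.772 cm

r ≈ 9.8 cm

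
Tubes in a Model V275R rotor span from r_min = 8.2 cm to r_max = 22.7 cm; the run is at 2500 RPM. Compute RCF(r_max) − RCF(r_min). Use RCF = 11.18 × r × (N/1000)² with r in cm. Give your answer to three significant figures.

ΔRCF ≈ 1010 x g

RCF_max = 11.18 × 22.7 × (2.5)² = 11.18 × 22.7 × 6.25 ≈ 1,586.2 × g
RCF_min = 11.18 × 8.2 × (2.5)² = 11.18 × 8.2 × 6.25 ≈ 573 × g
ΔRCF = 1,586.2 − 573 = 1,013.2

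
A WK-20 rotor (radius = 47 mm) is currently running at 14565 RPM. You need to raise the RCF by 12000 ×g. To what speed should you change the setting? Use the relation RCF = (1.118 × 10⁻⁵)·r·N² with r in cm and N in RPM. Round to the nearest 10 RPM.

20990 RPM

r = 47 mm = 4.7 cm
Current RCF = 1.118 × 10⁻⁵ × 4.7 × (14565)² = 1.118 × 10⁻⁵ × 4.7 × 212,139,225 ≈ 11,147.1 × g
Target RCF = 11,147.1 + 12,000 = 23,147.1 × g
N² = 23,147.1 / (5.2546 × 10⁻⁵) = 440,511,171
N ≈ √440,511,171 ≈ 20,988.4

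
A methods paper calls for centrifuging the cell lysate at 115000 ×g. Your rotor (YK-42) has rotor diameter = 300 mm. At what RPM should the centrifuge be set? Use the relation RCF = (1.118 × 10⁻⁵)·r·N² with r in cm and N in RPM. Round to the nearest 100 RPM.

r = 300 mm / 2 = 150 mm = 15 cm
115,000 = 1.118 × 10⁻⁵ × 15 × N²
N² = 115,000 / (16.77 × 10⁻⁵) = 685,748,360
N ≈ √685,748,360 ≈ 26,186.8

N ≈ 26200 RPM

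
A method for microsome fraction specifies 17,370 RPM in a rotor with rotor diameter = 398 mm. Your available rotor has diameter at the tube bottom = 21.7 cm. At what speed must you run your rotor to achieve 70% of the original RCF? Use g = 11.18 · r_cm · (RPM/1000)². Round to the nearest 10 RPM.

≈ 19680 RPM

Original rotor: r = 398 mm / 2 = 199 mm = 19.9 cm
RCF = 11.18 × r × (N/1000)²
RCF_original = 11.18 × 19.9 × (17.37)² = 11.18 × 19.9 × 301.7169 ≈ 67,126.6 × g
Target RCF = 0.7 × 67,126.6 ≈ 46,988.6 × g
Your rotor: r = 21.7 / 2 = 10.85 cm
46,988.6 = 11.18 × 10.85 × (N/1000)²
(N/1000)² = 46,988.6 / 121.303 = 387.3655
N = 1000 × √387.3655 ≈ 19,681.6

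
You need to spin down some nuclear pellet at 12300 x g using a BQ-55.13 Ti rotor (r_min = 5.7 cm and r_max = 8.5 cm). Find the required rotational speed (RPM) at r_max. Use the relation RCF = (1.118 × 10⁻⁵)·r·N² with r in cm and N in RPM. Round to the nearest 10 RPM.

Use r_max = 8.5 cm.
RCF = 1.118 × 10⁻⁵ × r × N²
12,300 = 1.118 × 10⁻⁵ × 8.5 × N²
N² = 12,300 / (9.503 × 10⁻⁵) = 129,432,811
N ≈ √129,432,811 ≈ 11,376.9

N ≈ 11380 RPM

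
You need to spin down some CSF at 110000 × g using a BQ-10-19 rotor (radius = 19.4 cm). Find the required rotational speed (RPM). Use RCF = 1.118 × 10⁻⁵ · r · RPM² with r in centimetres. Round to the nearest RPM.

≈ 22520 RPM

110,000 = 1.118 × 10⁻⁵ × 19.4 × N²
N² = 110,000 / (21.6892 × 10⁻⁵) = 507,164,856
N ≈ √507,164,856 ≈ 22,520.3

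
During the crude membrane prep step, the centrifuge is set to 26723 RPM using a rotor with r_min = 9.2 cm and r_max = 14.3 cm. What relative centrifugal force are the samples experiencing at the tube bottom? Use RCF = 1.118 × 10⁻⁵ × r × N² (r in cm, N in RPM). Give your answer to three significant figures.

≈ 114000 x g

Use r_max = 14.3 cm.
RCF = 1.118 × 10⁻⁵ × 14.3 × (26723)² = 1.118 × 10⁻⁵ × 14.3 × 714,118,729 ≈ 114,169 × g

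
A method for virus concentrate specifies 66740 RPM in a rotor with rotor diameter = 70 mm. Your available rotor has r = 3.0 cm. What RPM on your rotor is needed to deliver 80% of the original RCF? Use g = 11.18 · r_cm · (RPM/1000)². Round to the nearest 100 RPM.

64500 RPM

Original rotor: r = 70 mm / 2 = 35 mm = 3.5 cm
RCF = 11.18 × r × (N/1000)²
RCF_original = 11.18 × 3.5 × (66.74)² = 11.18 × 3.5 × 4,454.2276 ≈ 174,293.9 × g
Target RCF = 0.8 × 174,293.9 ≈ 139,435.1 × g
139,435.1 = 11.18 × 3 × (N/1000)²
(N/1000)² = 139,435.1 / 33.54 = 4157.278
N = 1000 × √4157.278 ≈ 64,477.0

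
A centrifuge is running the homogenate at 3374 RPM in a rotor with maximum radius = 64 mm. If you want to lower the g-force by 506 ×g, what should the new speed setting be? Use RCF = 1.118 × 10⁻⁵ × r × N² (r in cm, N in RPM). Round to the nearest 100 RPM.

r = 64 mm = 6.4 cm
Current RCF = 1.118 × 10⁻⁵ × 6.4 × (3374)² = 1.118 × 10⁻⁵ × 6.4 × 11,383,876 ≈ 814.5 × g
Target RCF = 814.5 − 506 = 308.5 × g
N² = 308.5 / (7.1552 × 10⁻⁵) = 4,311,550
N ≈ √4,311,550 ≈ 2,076.4

≈ 2100 RPM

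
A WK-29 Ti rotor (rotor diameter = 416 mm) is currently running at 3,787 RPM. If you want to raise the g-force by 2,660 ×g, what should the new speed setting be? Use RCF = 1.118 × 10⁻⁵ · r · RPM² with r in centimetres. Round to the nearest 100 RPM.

r = 416 mm / 2 = 208 mm = 20.8 cm
Current RCF = 1.118 × 10⁻⁵ × 20.8 × (3787)² = 1.118 × 10⁻⁵ × 20.8 × 14,341,369 ≈ 3,335 × g
Target RCF = 3,335 + 2,660 = 5,995 × g
N² = 5,995 / (23.2544 × 10⁻⁵) = 25,780,067
N ≈ √25,780,067 ≈ 5,077.4

≈ 5100 RPM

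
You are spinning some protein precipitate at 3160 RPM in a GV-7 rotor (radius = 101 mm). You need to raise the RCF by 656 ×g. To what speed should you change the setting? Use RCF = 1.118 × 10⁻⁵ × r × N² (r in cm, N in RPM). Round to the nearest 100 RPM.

4000 RPM

r = 101 mm = 10.1 cm
Current RCF = 1.118 × 10⁻⁵ × 10.1 × (3160)² = 1.118 × 10⁻⁵ × 10.1 × 9,985,600 ≈ 1,127.6 × g
Target RCF = 1,127.6 + 656 = 1,783.6 × g
N² = 1,783.6 / (11.2918 × 10⁻⁵) = 15,795,533
N ≈ √15,795,533 ≈ 3,974.4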